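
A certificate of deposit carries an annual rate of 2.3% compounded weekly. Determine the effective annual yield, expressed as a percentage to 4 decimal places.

2.3261%

EAR = (1 + 0.023/52)^52 − 1.
= (1 + 0.000442)^52 − 1 = 1.023261 − 1 = 2.3261%.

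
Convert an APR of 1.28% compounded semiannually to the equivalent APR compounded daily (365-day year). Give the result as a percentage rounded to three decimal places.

1.276%

EAR = (1 + 0.0128/2)^2 − 1 = 0.012841.
Solve (1 + r/365)^365 = 1.012841: r/365 = 1.012841^(1/365) − 1 = 0.000035, so r = 0.012759 = 1.276%.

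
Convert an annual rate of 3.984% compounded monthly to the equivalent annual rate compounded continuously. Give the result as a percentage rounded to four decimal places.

3.9774%

EAR = (1 + 0.03984/12)^12 − 1 = 0.040576.
Equivalent continuous rate: r = ln(1 + 0.040576) = 0.039774 = 3.9774%.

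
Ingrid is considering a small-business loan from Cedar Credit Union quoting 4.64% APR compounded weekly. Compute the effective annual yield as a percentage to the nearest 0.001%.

EAR = (1 + 0.0464/52)^52 − 1.
= (1 + 0.000892)^52 − 1 = 1.047472 − 1 = 4.747%.

4.747%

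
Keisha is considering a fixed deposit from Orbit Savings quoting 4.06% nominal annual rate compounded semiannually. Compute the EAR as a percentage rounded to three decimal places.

4.101%

EAR = (1 + 0.0406/2)^2 − 1.
= 1.041012 − 1 = 4.101%.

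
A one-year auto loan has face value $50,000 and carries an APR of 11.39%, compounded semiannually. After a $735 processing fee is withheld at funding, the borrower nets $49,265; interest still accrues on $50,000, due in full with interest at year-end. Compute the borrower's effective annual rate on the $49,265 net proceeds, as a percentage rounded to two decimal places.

Amount owed after one year: 50,000 × (1 + 0.1139/2)^2 = 50,000 × 1.117143 = $55,857.17.
Effective rate on net proceeds: 55,857.17 / 49,265 − 1 = 0.133810 = 13.38%.

13.38%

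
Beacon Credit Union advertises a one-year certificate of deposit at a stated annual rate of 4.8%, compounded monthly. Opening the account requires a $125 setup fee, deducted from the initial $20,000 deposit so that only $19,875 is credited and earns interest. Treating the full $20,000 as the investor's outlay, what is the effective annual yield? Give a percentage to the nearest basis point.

Value after one year: 19,875 × (1 + 0.048/12)^12 = 19,875 × 1.049070 = $20,850.27.
Effective yield on the $20,000 outlay: 20,850.27 / 20,000 − 1 = 0.042514 = 4.25%.

4.25%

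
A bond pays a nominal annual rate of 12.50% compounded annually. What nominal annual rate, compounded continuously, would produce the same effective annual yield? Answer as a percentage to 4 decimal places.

11.7783%

Compounded annually, EAR = nominal = 0.125000.
Equivalent continuous rate: r = ln(1 + 0.125000) = 0.117783 = 11.7783%.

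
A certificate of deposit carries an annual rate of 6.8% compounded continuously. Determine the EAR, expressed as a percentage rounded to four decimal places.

With continuous compounding, EAR = e^0.068 − 1.
e^0.068 = 1.070365, so EAR = 0.070365 = 7.0365%.

7.0365%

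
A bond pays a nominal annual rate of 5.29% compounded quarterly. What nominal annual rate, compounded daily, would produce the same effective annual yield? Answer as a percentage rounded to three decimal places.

5.256%

EAR = (1 + 0.0529/4)^4 − 1 = 0.053959.
Solve (1 + r/365)^365 = 1.053959: r/365 = 1.053959^(1/365) − 1 = 0.000144, so r = 0.052557 = 5.256%.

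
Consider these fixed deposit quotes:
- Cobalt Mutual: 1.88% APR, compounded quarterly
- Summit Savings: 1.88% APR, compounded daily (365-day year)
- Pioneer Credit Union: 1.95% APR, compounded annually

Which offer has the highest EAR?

Pioneer Credit Union

Cobalt Mutual: (1 + 0.0188/4)^4 − 1 = 1.893%
Summit Savings: (1 + 0.0188/365)^365 − 1 = 1.898%
Pioneer Credit Union: compounded annually, EAR = 1.950%
The highest effective annual rate is Pioneer Credit Union at 1.950%.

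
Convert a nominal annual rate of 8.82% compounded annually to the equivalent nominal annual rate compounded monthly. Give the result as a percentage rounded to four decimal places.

8.4823%

Compounded annually, EAR = nominal = 0.088200.
Solve (1 + r/12)^12 = 1.088200: r/12 = 1.088200^(1/12) − 1 = 0.007069, so r = 0.084823 = 8.4823%.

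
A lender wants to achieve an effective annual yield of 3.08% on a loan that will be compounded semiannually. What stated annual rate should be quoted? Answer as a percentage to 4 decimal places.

3.0566%

(1 + r/2)^2 − 1 = 0.0308, so 1 + r/2 = 1.0308^(1/2).
r/2 = 0.015283, so r = 0.030566 = 3.0566%.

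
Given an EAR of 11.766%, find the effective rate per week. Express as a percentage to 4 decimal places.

0.2141%

The per-week rate i satisfies (1 + i)^52 = 1 + 0.11766.
i = 1.11766^(1/52) − 1 = 0.0021415 = 0.2141%.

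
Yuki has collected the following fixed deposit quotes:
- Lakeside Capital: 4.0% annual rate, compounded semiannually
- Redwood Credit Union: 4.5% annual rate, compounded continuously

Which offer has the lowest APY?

Lakeside Capital: (1 + 0.040/2)^2 − 1 = 4.040%
Redwood Credit Union: e^0.045 − 1 = 4.603%
The lowest effective annual rate is Lakeside Capital at 4.040%.

Lakeside Capital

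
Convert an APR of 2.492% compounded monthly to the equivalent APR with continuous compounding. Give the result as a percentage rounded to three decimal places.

2.489%

EAR = (1 + 0.02492/12)^12 − 1 = 0.025207.
Equivalent continuous rate: r = ln(1 + 0.025207) = 0.024894 = 2.489%.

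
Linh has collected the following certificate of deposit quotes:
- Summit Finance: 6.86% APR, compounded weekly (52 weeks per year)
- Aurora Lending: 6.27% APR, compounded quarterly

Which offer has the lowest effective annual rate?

Aurora Lending

Summit Finance: (1 + 0.0686/52)^52 − 1 = 7.096%
Aurora Lending: (1 + 0.0627/4)^4 − 1 = 6.419%
The lowest effective annual rate is Aurora Lending at 6.419%.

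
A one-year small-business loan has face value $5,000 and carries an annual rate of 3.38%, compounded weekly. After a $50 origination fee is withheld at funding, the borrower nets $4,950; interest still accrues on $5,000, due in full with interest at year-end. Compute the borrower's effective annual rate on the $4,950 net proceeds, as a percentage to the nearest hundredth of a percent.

4.48%

Amount owed after one year: 5,000 × (1 + 0.0338/52)^52 = 5,000 × 1.034366 = $5,171.83.
Effective rate on net proceeds: 5,171.83 / 4,950 − 1 = 0.044814 = 4.48%.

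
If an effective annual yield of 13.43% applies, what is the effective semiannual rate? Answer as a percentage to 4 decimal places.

The per-half-year rate i satisfies (1 + i)^2 = 1 + 0.1343.
i = 1.1343^(1/2) − 1 = 0.0650352 = 6.5035%.

6.5035%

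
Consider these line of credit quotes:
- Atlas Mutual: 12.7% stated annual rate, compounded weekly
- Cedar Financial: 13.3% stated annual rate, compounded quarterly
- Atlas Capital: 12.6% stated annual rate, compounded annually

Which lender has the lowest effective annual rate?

Atlas Capital

Atlas Mutual: (1 + 0.127/52)^52 − 1 = 13.524%
Cedar Financial: (1 + 0.133/4)^4 − 1 = 13.978%
Atlas Capital: compounded annually, EAR = 12.600%
The lowest effective annual rate is Atlas Capital at 12.600%.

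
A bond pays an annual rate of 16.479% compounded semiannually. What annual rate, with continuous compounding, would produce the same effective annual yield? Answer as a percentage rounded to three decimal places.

EAR = (1 + 0.16479/2)^2 − 1 = 0.171579.
Equivalent continuous rate: r = ln(1 + 0.171579) = 0.158352 = 15.835%.

15.835%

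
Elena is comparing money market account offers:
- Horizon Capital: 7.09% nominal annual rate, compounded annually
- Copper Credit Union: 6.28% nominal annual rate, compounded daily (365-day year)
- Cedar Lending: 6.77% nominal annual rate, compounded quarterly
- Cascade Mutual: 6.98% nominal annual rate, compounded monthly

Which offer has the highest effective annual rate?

Horizon Capital: compounded annually, EAR = 7.090%
Copper Credit Union: (1 + 0.0628/365)^365 − 1 = 6.481%
Cedar Lending: (1 + 0.0677/4)^4 − 1 = 6.944%
Cascade Mutual: (1 + 0.0698/12)^12 − 1 = 7.208%
The highest effective annual rate is Cascade Mutual at 7.208%.

Cascade Mutual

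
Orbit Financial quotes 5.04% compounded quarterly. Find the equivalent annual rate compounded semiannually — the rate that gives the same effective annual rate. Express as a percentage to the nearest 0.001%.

EAR = (1 + 0.0504/4)^4 − 1 = 0.051361.
Solve (1 + r/2)^2 = 1.051361: r/2 = 1.051361^(1/2) − 1 = 0.025359, so r = 0.050718 = 5.072%.

5.072%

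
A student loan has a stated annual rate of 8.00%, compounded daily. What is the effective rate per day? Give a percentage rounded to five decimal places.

With a nominal annual rate compounded daily, the periodic rate is the nominal rate divided by 365.
i = 0.0800 / 365 = 0.0002192 = 0.02192%.

0.02192%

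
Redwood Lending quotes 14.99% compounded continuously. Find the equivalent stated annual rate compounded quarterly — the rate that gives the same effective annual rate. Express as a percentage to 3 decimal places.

15.274%

EAR under continuous compounding: e^0.1499 − 1 = 0.161718.
Solve (1 + r/4)^4 = 1.161718: r/4 = 1.161718^(1/4) − 1 = 0.038186, so r = 0.152744 = 15.274%.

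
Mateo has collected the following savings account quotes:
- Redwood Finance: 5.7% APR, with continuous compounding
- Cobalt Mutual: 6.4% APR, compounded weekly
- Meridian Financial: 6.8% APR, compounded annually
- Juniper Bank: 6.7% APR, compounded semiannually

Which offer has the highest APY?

Juniper Bank

Redwood Finance: e^0.057 − 1 = 5.866%
Cobalt Mutual: (1 + 0.064/52)^52 − 1 = 6.605%
Meridian Financial: compounded annually, EAR = 6.800%
Juniper Bank: (1 + 0.067/2)^2 − 1 = 6.812%
The highest effective annual rate is Juniper Bank at 6.812%.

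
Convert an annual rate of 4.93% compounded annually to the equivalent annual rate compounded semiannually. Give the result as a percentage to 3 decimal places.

4.871%

Compounded annually, EAR = nominal = 0.049300.
Solve (1 + r/2)^2 = 1.049300: r/2 = 1.049300^(1/2) − 1 = 0.024353, so r = 0.048707 = 4.871%.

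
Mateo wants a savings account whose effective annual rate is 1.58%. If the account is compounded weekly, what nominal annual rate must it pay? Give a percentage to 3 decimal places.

1.568%

(1 + r/52)^52 − 1 = 0.0158, so 1 + r/52 = 1.0158^(1/52).
r/52 = 0.000302, so r = 0.015679 = 1.568%.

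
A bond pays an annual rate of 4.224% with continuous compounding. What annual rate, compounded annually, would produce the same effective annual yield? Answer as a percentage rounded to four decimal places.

4.3145%

EAR under continuous compounding: e^0.04224 − 1 = 0.043145.
Compounded annually, the equivalent nominal rate is the EAR itself: 4.3145%.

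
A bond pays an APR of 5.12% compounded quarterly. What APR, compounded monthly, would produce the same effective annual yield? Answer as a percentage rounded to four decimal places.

5.0983%

EAR = (1 + 0.0512/4)^4 − 1 = 0.052191.
Solve (1 + r/12)^12 = 1.052191: r/12 = 1.052191^(1/12) − 1 = 0.004249, so r = 0.050983 = 5.0983%.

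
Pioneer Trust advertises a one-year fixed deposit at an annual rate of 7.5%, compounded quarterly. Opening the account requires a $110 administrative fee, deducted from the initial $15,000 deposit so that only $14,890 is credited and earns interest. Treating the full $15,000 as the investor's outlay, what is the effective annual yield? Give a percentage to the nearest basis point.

Value after one year: 14,890 × (1 + 0.075/4)^4 = 14,890 × 1.077136 = $16,038.55.
Effective yield on the $15,000 outlay: 16,038.55 / 15,000 − 1 = 0.069237 = 6.92%.

6.92%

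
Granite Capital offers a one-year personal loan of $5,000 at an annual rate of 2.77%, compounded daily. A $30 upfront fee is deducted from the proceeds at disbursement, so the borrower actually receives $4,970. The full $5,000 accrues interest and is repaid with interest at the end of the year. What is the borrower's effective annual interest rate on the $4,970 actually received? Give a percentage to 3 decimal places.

Amount owed after one year: 5,000 × (1 + 0.0277/365)^365 = 5,000 × 1.028086 = $5,140.43.
Effective rate on net proceeds: 5,140.43 / 4,970 − 1 = 0.034292 = 3.429%.

3.429%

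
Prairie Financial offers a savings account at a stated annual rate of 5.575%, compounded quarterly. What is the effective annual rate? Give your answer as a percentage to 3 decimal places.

EAR = (1 + 0.05575/4)^4 − 1.
= 1.056926 − 1 = 5.693%.

5.693%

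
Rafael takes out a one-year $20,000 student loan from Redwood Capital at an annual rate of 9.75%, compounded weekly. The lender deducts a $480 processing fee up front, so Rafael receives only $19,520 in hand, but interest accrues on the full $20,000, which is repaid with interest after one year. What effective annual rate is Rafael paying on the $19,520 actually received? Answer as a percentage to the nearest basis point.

Amount owed after one year: 20,000 × (1 + 0.0975/52)^52 = 20,000 × 1.102311 = $22,046.22.
Effective rate on net proceeds: 22,046.22 / 19,520 − 1 = 0.129417 = 12.94%.

12.94%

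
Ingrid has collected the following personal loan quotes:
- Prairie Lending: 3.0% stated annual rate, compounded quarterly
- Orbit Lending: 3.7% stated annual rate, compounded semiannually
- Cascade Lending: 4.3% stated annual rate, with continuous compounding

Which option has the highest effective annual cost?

Prairie Lending: (1 + 0.030/4)^4 − 1 = 3.034%
Orbit Lending: (1 + 0.037/2)^2 − 1 = 3.734%
Cascade Lending: e^0.043 − 1 = 4.394%
The highest effective annual rate is Cascade Lending at 4.394%.

Cascade Lending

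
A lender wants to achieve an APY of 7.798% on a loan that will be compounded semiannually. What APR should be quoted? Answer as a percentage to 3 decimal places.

7.652%

(1 + r/2)^2 − 1 = 0.07798, so 1 + r/2 = 1.07798^(1/2).
r/2 = 0.038258, so r = 0.076516 = 7.652%.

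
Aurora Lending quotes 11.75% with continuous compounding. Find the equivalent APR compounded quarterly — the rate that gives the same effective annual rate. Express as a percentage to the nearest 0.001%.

EAR under continuous compounding: e^0.1175 − 1 = 0.124682.
Solve (1 + r/4)^4 = 1.124682: r/4 = 1.124682^(1/4) − 1 = 0.029811, so r = 0.119243 = 11.924%.

11.924%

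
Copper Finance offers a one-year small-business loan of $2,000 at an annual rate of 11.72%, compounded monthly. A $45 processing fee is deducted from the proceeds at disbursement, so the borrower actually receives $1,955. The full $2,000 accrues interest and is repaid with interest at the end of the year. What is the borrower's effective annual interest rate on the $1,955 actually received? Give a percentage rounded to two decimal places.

14.96%

Amount owed after one year: 2,000 × (1 + 0.1172/12)^12 = 2,000 × 1.123705 = $2,247.41.
Effective rate on net proceeds: 2,247.41 / 1,955 − 1 = 0.149570 = 14.96%.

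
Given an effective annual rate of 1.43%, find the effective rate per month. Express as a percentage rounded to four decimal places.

0.1184%

The per-month rate i satisfies (1 + i)^12 = 1 + 0.0143.
i = 1.0143^(1/12) − 1 = 0.0011839 = 0.1184%.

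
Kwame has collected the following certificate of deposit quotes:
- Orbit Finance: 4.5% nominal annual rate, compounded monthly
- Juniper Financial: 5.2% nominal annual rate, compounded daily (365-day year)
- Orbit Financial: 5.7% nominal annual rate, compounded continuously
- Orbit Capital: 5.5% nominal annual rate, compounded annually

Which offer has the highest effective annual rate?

Orbit Finance: (1 + 0.045/12)^12 − 1 = 4.594%
Juniper Financial: (1 + 0.052/365)^365 − 1 = 5.337%
Orbit Financial: e^0.057 − 1 = 5.866%
Orbit Capital: compounded annually, EAR = 5.500%
The highest effective annual rate is Orbit Financial at 5.866%.

Orbit Financial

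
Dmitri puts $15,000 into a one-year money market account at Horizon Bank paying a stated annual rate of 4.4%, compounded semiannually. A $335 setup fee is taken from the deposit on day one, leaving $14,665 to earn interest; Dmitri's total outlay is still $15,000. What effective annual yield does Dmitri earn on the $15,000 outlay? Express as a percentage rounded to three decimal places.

2.116%

Value after one year: 14,665 × (1 + 0.044/2)^2 = 14,665 × 1.044484 = $15,317.36.
Effective yield on the $15,000 outlay: 15,317.36 / 15,000 − 1 = 0.021157 = 2.116%.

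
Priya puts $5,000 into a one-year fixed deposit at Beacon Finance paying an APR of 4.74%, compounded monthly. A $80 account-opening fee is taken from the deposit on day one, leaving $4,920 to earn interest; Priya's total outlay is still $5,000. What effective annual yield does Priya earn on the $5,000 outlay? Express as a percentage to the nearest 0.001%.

3.167%

Value after one year: 4,920 × (1 + 0.0474/12)^12 = 4,920 × 1.048443 = $5,158.34.
Effective yield on the $5,000 outlay: 5,158.34 / 5,000 − 1 = 0.031668 = 3.167%.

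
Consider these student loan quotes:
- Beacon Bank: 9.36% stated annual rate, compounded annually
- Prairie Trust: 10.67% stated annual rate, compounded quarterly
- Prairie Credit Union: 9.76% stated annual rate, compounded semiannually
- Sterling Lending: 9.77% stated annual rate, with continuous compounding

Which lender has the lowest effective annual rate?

Beacon Bank

Beacon Bank: compounded annually, EAR = 9.360%
Prairie Trust: (1 + 0.1067/4)^4 − 1 = 11.105%
Prairie Credit Union: (1 + 0.0976/2)^2 − 1 = 9.998%
Sterling Lending: e^0.0977 − 1 = 10.263%
The lowest effective annual rate is Beacon Bank at 9.360%.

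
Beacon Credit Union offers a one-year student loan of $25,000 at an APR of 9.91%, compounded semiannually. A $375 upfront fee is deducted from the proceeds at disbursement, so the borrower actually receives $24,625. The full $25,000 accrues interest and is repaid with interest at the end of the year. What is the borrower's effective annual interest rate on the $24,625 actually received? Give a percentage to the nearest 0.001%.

11.833%

Amount owed after one year: 25,000 × (1 + 0.0991/2)^2 = 25,000 × 1.101555 = $27,538.88.
Effective rate on net proceeds: 27,538.88 / 24,625 − 1 = 0.118330 = 11.833%.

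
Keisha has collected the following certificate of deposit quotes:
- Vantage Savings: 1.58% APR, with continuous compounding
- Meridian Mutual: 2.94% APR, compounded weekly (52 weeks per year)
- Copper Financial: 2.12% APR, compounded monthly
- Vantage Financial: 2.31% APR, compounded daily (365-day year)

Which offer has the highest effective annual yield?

Meridian Mutual

Vantage Savings: e^0.0158 − 1 = 1.593%
Meridian Mutual: (1 + 0.0294/52)^52 − 1 = 2.983%
Copper Financial: (1 + 0.0212/12)^12 − 1 = 2.141%
Vantage Financial: (1 + 0.0231/365)^365 − 1 = 2.337%
The highest effective annual rate is Meridian Mutual at 2.983%.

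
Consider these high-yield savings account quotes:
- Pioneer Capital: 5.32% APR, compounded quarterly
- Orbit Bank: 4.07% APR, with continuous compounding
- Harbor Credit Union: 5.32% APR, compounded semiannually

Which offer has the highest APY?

Pioneer Capital

Pioneer Capital: (1 + 0.0532/4)^4 − 1 = 5.427%
Orbit Bank: e^0.0407 − 1 = 4.154%
Harbor Credit Union: (1 + 0.0532/2)^2 − 1 = 5.391%
The highest effective annual rate is Pioneer Capital at 5.427%.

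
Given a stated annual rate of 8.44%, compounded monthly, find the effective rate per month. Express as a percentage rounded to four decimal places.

0.7033%

With a nominal annual rate compounded monthly, the periodic rate is the nominal rate divided by 12.
i = 0.0844 / 12 = 0.0070333 = 0.7033%.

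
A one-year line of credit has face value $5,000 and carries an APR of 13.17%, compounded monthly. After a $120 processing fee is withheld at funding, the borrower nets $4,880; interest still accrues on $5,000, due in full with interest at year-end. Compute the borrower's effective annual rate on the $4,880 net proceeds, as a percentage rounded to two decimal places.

Amount owed after one year: 5,000 × (1 + 0.1317/12)^12 = 5,000 × 1.139948 = $5,699.74.
Effective rate on net proceeds: 5,699.74 / 4,880 − 1 = 0.167979 = 16.80%.

16.80%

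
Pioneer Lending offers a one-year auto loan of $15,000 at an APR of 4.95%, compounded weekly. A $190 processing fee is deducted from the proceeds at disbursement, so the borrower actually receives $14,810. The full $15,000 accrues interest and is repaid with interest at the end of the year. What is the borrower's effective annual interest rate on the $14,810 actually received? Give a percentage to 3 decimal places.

Amount owed after one year: 15,000 × (1 + 0.0495/52)^52 = 15,000 × 1.050721 = $15,760.81.
Effective rate on net proceeds: 15,760.81 / 14,810 − 1 = 0.064201 = 6.420%.

6.420%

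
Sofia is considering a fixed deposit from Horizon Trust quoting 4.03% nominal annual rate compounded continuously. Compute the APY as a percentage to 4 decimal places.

4.1123%

With continuous compounding, EAR = e^0.0403 − 1.
e^0.0403 = 1.041123, so EAR = 0.041123 = 4.1123%.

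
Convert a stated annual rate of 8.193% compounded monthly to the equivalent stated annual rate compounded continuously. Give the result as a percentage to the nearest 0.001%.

8.165%

EAR = (1 + 0.08193/12)^12 − 1 = 0.085078.
Equivalent continuous rate: r = ln(1 + 0.085078) = 0.081652 = 8.165%.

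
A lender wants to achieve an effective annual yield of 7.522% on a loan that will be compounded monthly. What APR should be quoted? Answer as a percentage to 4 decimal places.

7.2745%

(1 + r/12)^12 − 1 = 0.07522, so 1 + r/12 = 1.07522^(1/12).
r/12 = 0.006062, so r = 0.072745 = 7.2745%.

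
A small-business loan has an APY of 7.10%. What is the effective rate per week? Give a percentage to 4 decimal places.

0.1320%

The per-week rate i satisfies (1 + i)^52 = 1 + 0.0710.
i = 1.0710^(1/52) − 1 = 0.0013200 = 0.1320%.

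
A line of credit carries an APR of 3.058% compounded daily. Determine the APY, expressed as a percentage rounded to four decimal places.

3.1051%

EAR = (1 + 0.03058/365)^365 − 1.
= 1.031051 − 1 = 3.1051%.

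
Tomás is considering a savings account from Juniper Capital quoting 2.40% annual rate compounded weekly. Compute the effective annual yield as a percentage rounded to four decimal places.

2.4285%

EAR = (1 + 0.0240/52)^52 − 1.
= 1.024285 − 1 = 2.4285%.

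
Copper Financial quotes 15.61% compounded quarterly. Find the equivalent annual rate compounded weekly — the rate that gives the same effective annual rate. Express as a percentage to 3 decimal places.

15.336%

EAR = (1 + 0.1561/4)^4 − 1 = 0.165478.
Solve (1 + r/52)^52 = 1.165478: r/52 = 1.165478^(1/52) − 1 = 0.002949, so r = 0.153357 = 15.336%.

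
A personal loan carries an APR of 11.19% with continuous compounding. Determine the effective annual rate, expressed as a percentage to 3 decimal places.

With continuous compounding, EAR = e^0.1119 − 1.
e^0.1119 = 1.118401, so EAR = 0.118401 = 11.840%.

11.840%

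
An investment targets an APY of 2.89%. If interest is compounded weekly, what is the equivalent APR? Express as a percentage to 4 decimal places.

2.8498%

(1 + r/52)^52 − 1 = 0.0289, so 1 + r/52 = 1.0289^(1/52).
r/52 = 0.000548, so r = 0.028498 = 2.8498%.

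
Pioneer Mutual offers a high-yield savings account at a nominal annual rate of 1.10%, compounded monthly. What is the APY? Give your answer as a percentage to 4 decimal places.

1.1056%

EAR = (1 + 0.0110/12)^12 − 1.
= (1 + 0.000917)^12 − 1 = 1.011056 − 1 = 1.1056%.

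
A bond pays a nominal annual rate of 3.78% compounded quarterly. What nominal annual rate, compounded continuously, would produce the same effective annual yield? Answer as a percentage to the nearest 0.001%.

3.762%

EAR = (1 + 0.0378/4)^4 − 1 = 0.038339.
Equivalent continuous rate: r = ln(1 + 0.038339) = 0.037623 = 3.762%.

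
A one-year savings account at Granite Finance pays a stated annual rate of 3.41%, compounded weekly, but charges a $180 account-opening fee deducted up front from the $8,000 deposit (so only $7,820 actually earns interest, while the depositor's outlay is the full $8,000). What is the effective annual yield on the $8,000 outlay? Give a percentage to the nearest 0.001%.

Value after one year: 7,820 × (1 + 0.0341/52)^52 = 7,820 × 1.034677 = $8,091.17.
Effective yield on the $8,000 outlay: 8,091.17 / 8,000 − 1 = 0.011396 = 1.140%.

1.140%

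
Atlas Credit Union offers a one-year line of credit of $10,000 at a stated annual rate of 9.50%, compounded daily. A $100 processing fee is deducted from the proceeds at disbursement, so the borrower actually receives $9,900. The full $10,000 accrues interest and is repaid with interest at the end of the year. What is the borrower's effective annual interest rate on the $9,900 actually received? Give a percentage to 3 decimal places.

11.075%

Amount owed after one year: 10,000 × (1 + 0.0950/365)^365 = 10,000 × 1.099645 = $10,996.45.
Effective rate on net proceeds: 10,996.45 / 9,900 − 1 = 0.110753 = 11.075%.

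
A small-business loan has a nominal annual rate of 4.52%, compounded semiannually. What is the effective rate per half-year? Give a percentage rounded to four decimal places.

With a nominal annual rate compounded semiannually, the periodic rate is the nominal rate divided by 2.
i = 0.0452 / 2 = 0.0226000 = 2.2600%.

2.2600%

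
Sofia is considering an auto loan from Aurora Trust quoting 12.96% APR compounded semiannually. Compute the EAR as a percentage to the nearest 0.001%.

EAR = (1 + 0.1296/2)^2 − 1.
= (1 + 0.064800)^2 − 1 = 1.133799 − 1 = 13.380%.

13.380%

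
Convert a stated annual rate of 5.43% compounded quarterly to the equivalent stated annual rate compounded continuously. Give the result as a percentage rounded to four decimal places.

5.3935%

EAR = (1 + 0.0543/4)^4 − 1 = 0.055416.
Equivalent continuous rate: r = ln(1 + 0.055416) = 0.053935 = 5.3935%.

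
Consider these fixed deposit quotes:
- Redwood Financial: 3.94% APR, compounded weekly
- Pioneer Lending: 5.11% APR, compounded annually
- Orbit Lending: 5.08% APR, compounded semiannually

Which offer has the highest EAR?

Orbit Lending

Redwood Financial: (1 + 0.0394/52)^52 − 1 = 4.017%
Pioneer Lending: compounded annually, EAR = 5.110%
Orbit Lending: (1 + 0.0508/2)^2 − 1 = 5.145%
The highest effective annual rate is Orbit Lending at 5.145%.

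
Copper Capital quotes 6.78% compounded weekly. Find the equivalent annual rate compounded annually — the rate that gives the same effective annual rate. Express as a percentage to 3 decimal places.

7.010%

EAR = (1 + 0.0678/52)^52 − 1 = 0.070104.
Compounded annually, the equivalent nominal rate is the EAR itself: 7.010%.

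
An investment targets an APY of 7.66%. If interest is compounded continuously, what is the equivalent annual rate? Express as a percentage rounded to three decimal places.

7.381%

Continuous: nominal r satisfies e^r − 1 = 0.0766.
r = ln(1 + 0.0766) = ln(1.0766) = 0.073808 = 7.381%.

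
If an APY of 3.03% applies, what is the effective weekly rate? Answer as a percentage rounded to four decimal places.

The per-week rate i satisfies (1 + i)^52 = 1 + 0.0303.
i = 1.0303^(1/52) − 1 = 0.0005742 = 0.0574%.

0.0574%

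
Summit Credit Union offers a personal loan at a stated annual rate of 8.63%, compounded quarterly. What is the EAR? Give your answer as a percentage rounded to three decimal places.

8.913%

EAR = (1 + 0.0863/4)^4 − 1.
= (1 + 0.021575)^4 − 1 = 1.089133 − 1 = 8.913%.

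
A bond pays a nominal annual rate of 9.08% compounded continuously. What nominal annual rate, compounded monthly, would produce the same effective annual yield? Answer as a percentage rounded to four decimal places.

EAR under continuous compounding: e^0.0908 − 1 = 0.095050.
Solve (1 + r/12)^12 = 1.095050: r/12 = 1.095050^(1/12) − 1 = 0.007595, so r = 0.091144 = 9.1144%.

9.1144%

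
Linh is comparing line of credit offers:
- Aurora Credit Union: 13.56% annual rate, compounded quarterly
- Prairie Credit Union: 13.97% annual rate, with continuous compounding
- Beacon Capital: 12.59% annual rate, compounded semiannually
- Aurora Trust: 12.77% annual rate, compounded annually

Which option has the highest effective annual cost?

Prairie Credit Union

Aurora Credit Union: (1 + 0.1356/4)^4 − 1 = 14.265%
Prairie Credit Union: e^0.1397 − 1 = 14.993%
Beacon Capital: (1 + 0.1259/2)^2 − 1 = 12.986%
Aurora Trust: compounded annually, EAR = 12.770%
The highest effective annual rate is Prairie Credit Union at 14.993%.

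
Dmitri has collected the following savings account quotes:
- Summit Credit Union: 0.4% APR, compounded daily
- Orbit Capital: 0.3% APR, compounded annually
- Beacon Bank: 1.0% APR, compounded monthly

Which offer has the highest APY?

Summit Credit Union: (1 + 0.004/365)^365 − 1 = 0.401%
Orbit Capital: compounded annually, EAR = 0.300%
Beacon Bank: (1 + 0.010/12)^12 − 1 = 1.005%
The highest effective annual rate is Beacon Bank at 1.005%.

Beacon Bank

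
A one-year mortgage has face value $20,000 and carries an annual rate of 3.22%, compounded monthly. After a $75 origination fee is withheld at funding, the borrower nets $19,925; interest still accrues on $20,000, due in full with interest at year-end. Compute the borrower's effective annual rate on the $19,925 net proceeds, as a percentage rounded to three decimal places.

Amount owed after one year: 20,000 × (1 + 0.0322/12)^12 = 20,000 × 1.032679 = $20,653.59.
Effective rate on net proceeds: 20,653.59 / 19,925 − 1 = 0.036567 = 3.657%.

3.657%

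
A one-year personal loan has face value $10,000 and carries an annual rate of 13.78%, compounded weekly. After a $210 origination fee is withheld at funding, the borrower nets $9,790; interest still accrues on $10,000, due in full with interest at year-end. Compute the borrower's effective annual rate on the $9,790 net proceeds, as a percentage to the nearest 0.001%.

Amount owed after one year: 10,000 × (1 + 0.1378/52)^52 = 10,000 × 1.147537 = $11,475.37.
Effective rate on net proceeds: 11,475.37 / 9,790 − 1 = 0.172152 = 17.215%.

17.215%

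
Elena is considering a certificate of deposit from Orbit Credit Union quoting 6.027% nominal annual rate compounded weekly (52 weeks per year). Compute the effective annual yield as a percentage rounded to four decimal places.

6.2086%

EAR = (1 + 0.06027/52)^52 − 1.
= (1 + 0.001159)^52 − 1 = 1.062086 − 1 = 6.2086%.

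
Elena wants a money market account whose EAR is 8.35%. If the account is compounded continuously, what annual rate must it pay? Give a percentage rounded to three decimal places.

Continuous: nominal r satisfies e^r − 1 = 0.0835.
r = ln(1 + 0.0835) = ln(1.0835) = 0.080197 = 8.020%.

8.020%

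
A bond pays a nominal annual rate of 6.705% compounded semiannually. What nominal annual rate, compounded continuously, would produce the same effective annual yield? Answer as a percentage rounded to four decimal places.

6.5951%

EAR = (1 + 0.06705/2)^2 − 1 = 0.068174.
Equivalent continuous rate: r = ln(1 + 0.068174) = 0.065951 = 6.5951%.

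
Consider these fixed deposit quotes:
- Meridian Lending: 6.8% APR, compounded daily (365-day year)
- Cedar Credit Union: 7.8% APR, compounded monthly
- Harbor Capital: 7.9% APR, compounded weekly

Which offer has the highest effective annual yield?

Meridian Lending: (1 + 0.068/365)^365 − 1 = 7.036%
Cedar Credit Union: (1 + 0.078/12)^12 − 1 = 8.085%
Harbor Capital: (1 + 0.079/52)^52 − 1 = 8.214%
The highest effective annual rate is Harbor Capital at 8.214%.

Harbor Capital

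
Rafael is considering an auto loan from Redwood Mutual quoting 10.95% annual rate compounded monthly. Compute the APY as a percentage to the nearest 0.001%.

11.517%

EAR = (1 + 0.1095/12)^12 − 1.
= (1 + 0.009125)^12 − 1 = 1.115166 − 1 = 11.517%.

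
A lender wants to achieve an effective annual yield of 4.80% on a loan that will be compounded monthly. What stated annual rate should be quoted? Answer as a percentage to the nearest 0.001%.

(1 + r/12)^12 − 1 = 0.0480, so 1 + r/12 = 1.0480^(1/12).
r/12 = 0.003915, so r = 0.046975 = 4.698%.

4.698%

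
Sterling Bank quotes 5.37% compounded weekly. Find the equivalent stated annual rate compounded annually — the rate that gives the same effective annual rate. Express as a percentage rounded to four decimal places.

5.5139%

EAR = (1 + 0.0537/52)^52 − 1 = 0.055139.
Compounded annually, the equivalent nominal rate is the EAR itself: 5.5139%.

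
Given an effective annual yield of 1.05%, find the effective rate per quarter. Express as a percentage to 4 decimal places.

The per-quarter rate i satisfies (1 + i)^4 = 1 + 0.0105.
i = 1.0105^(1/4) − 1 = 0.0026147 = 0.2615%.

0.2615%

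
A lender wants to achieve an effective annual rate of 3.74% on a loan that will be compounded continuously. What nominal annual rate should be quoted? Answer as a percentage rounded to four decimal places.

3.6718%

Continuous: nominal r satisfies e^r − 1 = 0.0374.
r = ln(1 + 0.0374) = ln(1.0374) = 0.036718 = 3.6718%.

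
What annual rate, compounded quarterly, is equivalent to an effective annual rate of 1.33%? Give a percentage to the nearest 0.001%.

(1 + r/4)^4 − 1 = 0.0133, so 1 + r/4 = 1.0133^(1/4).
r/4 = 0.003309, so r = 0.013234 = 1.323%.

1.323%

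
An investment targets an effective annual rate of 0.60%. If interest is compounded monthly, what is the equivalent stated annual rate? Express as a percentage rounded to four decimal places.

(1 + r/12)^12 − 1 = 0.0060, so 1 + r/12 = 1.0060^(1/12).
r/12 = 0.000499, so r = 0.005984 = 0.5984%.

0.5984%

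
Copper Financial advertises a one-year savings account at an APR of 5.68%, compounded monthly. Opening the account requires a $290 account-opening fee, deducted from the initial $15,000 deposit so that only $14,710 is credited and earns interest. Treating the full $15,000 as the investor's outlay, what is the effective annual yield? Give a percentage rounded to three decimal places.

Value after one year: 14,710 × (1 + 0.0568/12)^12 = 14,710 × 1.058302 = $15,567.63.
Effective yield on the $15,000 outlay: 15,567.63 / 15,000 − 1 = 0.037842 = 3.784%.

3.784%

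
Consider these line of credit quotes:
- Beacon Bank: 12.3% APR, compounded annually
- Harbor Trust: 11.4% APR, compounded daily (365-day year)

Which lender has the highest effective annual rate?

Beacon Bank

Beacon Bank: compounded annually, EAR = 12.300%
Harbor Trust: (1 + 0.114/365)^365 − 1 = 12.073%
The highest effective annual rate is Beacon Bank at 12.300%.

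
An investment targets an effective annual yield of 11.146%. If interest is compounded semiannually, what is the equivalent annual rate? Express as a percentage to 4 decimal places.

(1 + r/2)^2 − 1 = 0.11146, so 1 + r/2 = 1.11146^(1/2).
r/2 = 0.054258, so r = 0.108516 = 10.8516%.

10.8516%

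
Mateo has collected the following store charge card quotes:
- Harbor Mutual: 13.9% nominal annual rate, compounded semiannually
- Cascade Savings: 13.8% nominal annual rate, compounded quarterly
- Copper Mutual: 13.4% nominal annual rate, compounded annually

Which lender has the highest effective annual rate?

Cascade Savings

Harbor Mutual: (1 + 0.139/2)^2 − 1 = 14.383%
Cascade Savings: (1 + 0.138/4)^4 − 1 = 14.531%
Copper Mutual: compounded annually, EAR = 13.400%
The highest effective annual rate is Cascade Savings at 14.531%.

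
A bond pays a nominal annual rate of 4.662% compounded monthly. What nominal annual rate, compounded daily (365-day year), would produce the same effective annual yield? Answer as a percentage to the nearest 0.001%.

EAR = (1 + 0.04662/12)^12 − 1 = 0.047629.
Solve (1 + r/365)^365 = 1.047629: r/365 = 1.047629^(1/365) − 1 = 0.000127, so r = 0.046533 = 4.653%.

4.653%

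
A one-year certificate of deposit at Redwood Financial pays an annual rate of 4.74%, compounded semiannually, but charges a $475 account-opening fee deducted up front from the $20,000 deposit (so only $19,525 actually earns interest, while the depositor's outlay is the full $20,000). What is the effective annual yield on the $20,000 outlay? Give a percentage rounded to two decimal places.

2.31%

Value after one year: 19,525 × (1 + 0.0474/2)^2 = 19,525 × 1.047962 = $20,461.45.
Effective yield on the $20,000 outlay: 20,461.45 / 20,000 − 1 = 0.023073 = 2.31%.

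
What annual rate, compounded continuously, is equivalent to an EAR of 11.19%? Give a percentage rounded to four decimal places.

Continuous: nominal r satisfies e^r − 1 = 0.1119.
r = ln(1 + 0.1119) = ln(1.1119) = 0.106070 = 10.6070%.

10.6070%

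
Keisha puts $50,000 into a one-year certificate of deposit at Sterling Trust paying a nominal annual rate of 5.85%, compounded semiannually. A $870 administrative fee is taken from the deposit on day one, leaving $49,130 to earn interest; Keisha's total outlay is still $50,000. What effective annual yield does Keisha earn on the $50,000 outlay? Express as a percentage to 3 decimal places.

Value after one year: 49,130 × (1 + 0.0585/2)^2 = 49,130 × 1.059356 = $52,046.14.
Effective yield on the $50,000 outlay: 52,046.14 / 50,000 − 1 = 0.040923 = 4.092%.

4.092%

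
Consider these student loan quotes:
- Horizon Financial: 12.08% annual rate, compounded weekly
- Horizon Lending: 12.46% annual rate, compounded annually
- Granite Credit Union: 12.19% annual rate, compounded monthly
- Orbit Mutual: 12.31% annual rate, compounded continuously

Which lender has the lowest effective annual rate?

Horizon Lending

Horizon Financial: (1 + 0.1208/52)^52 − 1 = 12.824%
Horizon Lending: compounded annually, EAR = 12.460%
Granite Credit Union: (1 + 0.1219/12)^12 − 1 = 12.895%
Orbit Mutual: e^0.1231 − 1 = 13.100%
The lowest effective annual rate is Horizon Lending at 12.460%.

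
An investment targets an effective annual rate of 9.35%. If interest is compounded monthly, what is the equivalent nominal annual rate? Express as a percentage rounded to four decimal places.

8.9717%

(1 + r/12)^12 − 1 = 0.0935, so 1 + r/12 = 1.0935^(1/12).
r/12 = 0.007476, so r = 0.089717 = 8.9717%.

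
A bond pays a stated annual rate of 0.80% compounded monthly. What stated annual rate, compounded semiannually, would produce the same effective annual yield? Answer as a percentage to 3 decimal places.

EAR = (1 + 0.0080/12)^12 − 1 = 0.008029.
Solve (1 + r/2)^2 = 1.008029: r/2 = 1.008029^(1/2) − 1 = 0.004007, so r = 0.008013 = 0.801%.

0.801%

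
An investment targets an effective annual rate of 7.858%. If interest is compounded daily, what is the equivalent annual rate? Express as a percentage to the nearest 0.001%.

7.565%

(1 + r/365)^365 − 1 = 0.07858, so 1 + r/365 = 1.07858^(1/365).
r/365 = 0.000207, so r = 0.075653 = 7.565%.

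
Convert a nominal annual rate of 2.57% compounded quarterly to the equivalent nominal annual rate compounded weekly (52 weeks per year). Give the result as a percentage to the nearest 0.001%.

EAR = (1 + 0.0257/4)^4 − 1 = 0.025949.
Solve (1 + r/52)^52 = 1.025949: r/52 = 1.025949^(1/52) − 1 = 0.000493, so r = 0.025624 = 2.562%.

2.562%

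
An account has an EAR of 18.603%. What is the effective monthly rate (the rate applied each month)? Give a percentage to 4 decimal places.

1.4319%

The per-month rate i satisfies (1 + i)^12 = 1 + 0.18603.
i = 1.18603^(1/12) − 1 = 0.0143192 = 1.4319%.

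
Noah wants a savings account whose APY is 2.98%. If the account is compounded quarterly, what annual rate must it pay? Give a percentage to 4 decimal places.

(1 + r/4)^4 − 1 = 0.0298, so 1 + r/4 = 1.0298^(1/4).
r/4 = 0.007368, so r = 0.029473 = 2.9473%.

2.9473%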